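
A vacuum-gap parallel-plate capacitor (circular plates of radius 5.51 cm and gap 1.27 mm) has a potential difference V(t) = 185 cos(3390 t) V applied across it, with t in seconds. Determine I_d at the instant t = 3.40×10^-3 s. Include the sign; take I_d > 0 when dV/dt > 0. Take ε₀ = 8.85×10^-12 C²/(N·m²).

3.60×10^-5 A

C = ε₀A/d = (8.85×10^-12)(9.538×10^-3)/(1.27×10^-3) = 6.647×10^-11 F. dV/dt = V₀ω·−sin(ωt); at ωt = 11.526 rad this factor is 0.8626.
I_d = C dV/dt = (6.647×10^-11)(185)(3390)(0.8626) = 3.60×10^-5 A.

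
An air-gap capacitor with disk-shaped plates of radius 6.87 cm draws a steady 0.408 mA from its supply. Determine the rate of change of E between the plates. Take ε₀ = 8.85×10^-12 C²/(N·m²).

3.11×10^9 V/(m·s)

Charge continuity gives I_d = I = 4.08×10^-4 A between the plates.
Inverting I_d = ε₀ A dE/dt gives dE/dt = 4.08×10^-4 / (8.85×10^-12 · 0.01483) = 3.11×10^9 V/(m·s).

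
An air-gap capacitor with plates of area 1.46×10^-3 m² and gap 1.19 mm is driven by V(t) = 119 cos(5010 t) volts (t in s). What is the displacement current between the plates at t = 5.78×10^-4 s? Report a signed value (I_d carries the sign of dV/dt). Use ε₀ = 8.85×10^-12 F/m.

-1.58×10^-6 A

dV/dt = (119)(5010)·−sin(2.89578) = -1.451×10^5 V/s.
I_d = C dV/dt with C = ε₀A/d = (8.85×10^-12)(1.46×10^-3)/(1.19×10^-3) = 1.086×10^-11 F, so I_d = (1.086×10^-11)(-1.451×10^5) = -1.58×10^-6 A.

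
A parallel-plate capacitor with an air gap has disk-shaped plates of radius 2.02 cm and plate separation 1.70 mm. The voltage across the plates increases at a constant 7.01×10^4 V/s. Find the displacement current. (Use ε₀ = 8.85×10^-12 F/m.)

The field between the plates is E = V/d, so dE/dt = (7.01×10^4)/(1.70×10^-3 m) = 4.124×10^7 V/(m·s).
I_d = ε₀ A (dE/dt) = (8.85×10^-12)(1.282×10^-3)(4.124×10^7) = 4.68×10^-7 A.

4.68×10^-7 A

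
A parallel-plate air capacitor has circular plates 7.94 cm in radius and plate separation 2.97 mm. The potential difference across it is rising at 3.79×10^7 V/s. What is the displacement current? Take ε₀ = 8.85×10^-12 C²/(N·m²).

C = ε₀A/d = (8.85×10^-12)(0.01981)/(2.97×10^-3) = 5.903×10^-11 F.
I_d = C dV/dt = (5.903×10^-11)(3.79×10^7) = 2.24×10^-3 A.

2.24×10^-3 A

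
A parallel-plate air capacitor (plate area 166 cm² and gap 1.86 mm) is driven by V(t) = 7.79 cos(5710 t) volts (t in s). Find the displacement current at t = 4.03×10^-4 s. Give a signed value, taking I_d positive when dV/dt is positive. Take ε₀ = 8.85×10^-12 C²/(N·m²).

dV/dt = (7.79)(5710)·−sin(2.30113) = -3.314×10^4 V/s.
I_d = C dV/dt with C = ε₀A/d = (8.85×10^-12)(0.0166)/(1.86×10^-3) = 7.898×10^-11 F, so I_d = (7.898×10^-11)(-3.314×10^4) = -2.62×10^-6 A.

-2.62×10^-6 A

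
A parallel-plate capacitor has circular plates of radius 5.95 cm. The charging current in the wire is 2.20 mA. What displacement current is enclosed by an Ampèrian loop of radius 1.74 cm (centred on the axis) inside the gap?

By continuity the displacement current in the gap matches the conduction current: I_d = 2.20×10^-3 A.
The field is uniform, so I_d,enc = I_d (r/R)² = (2.20×10^-3)(1.74/5.95)² = 1.88×10^-4 A.

1.88×10^-4 A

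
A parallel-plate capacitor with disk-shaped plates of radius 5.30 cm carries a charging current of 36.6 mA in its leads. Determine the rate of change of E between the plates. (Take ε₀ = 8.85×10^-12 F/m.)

4.69×10^11 V/(m·s)

The displacement current between the plates equals the conduction current, I_d = 36.6 mA.
Inverting I_d = ε₀ A dE/dt gives dE/dt = 0.0366 / (8.85×10^-12 · 8.825×10^-3) = 4.69×10^11 V/(m·s).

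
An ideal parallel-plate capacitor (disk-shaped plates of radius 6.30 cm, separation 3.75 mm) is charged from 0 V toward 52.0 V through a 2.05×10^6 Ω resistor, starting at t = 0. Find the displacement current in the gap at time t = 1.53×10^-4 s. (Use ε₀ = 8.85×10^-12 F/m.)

2.01×10^-6 A

With C = ε₀A/d = (8.85×10^-12)(0.01247)/(3.75×10^-3) = 2.943×10^-11 F, the time constant is τ = RC = 6.033×10^-5 s, so t/τ = 2.536 and e^(−t/τ) = 0.07918.
I_d = I_cond = (V₀/R) e^(−t/τ) = (2.537×10^-5)(0.07918) = 2.01×10^-6 A.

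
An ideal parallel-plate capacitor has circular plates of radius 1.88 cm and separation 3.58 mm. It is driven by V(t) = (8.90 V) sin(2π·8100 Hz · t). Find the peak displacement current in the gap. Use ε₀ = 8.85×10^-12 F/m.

(dE/dt)_max = V₀ω/d = 1.265×10^8 V/(m·s); ω = 2πf = 5.089×10^4 rad/s.
I_d,max = ε₀ A (dE/dt)_max = (8.85×10^-12)(1.110×10^-3)(1.265×10^8) = 1.24×10^-6 A.

1.24×10^-6 A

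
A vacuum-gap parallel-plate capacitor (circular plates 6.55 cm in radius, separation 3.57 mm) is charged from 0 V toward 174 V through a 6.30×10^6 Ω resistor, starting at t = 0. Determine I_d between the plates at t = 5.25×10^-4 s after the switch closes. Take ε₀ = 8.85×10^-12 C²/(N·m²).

2.28×10^-6 A

C = ε₀A/d = (8.85×10^-12)(0.01348)/(3.57×10^-3) = 3.342×10^-11 F, so τ = RC = 2.105×10^-4 s.
The conduction current is I(t) = (V₀/R) e^(−t/τ), and the displacement current between the plates equals it.
t/τ = 2.494; I_d = (174/6.30×10^6) · e^(−2.494) = (2.762×10^-5)(0.08258) = 2.28×10^-6 A.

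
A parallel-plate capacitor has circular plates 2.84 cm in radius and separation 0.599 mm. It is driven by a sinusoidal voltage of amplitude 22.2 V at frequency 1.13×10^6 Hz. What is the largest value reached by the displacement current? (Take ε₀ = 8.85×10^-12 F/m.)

5.90×10^-3 A

The displacement current equals the conduction current C dV/dt, which peaks at C V₀ ω.
With C = ε₀A/d = (8.85×10^-12)(2.534×10^-3)/(5.99×10^-4) = 3.744×10^-11 F and ω = 2πf = 7.100×10^6 rad/s, I_d,max = (3.744×10^-11)(22.2)(7.100×10^6) = 5.90×10^-3 A.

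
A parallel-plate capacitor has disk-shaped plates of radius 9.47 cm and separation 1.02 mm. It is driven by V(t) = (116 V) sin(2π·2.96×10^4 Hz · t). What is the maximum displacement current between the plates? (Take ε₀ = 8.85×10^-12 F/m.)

5.27×10^-3 A

C = ε₀A/d = (8.85×10^-12)(0.02817)/(1.02×10^-3) = 2.444×10^-10 F; ω = 2πf = 1.860×10^5 rad/s.
I_d = C dV/dt, so |I_d|_max = C V₀ ω = (2.444×10^-10)(116)(1.860×10^5) = 5.27×10^-3 A.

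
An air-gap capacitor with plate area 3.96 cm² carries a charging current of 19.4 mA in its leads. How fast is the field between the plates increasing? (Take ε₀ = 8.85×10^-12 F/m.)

By continuity, I_d in the gap equals the 19.4 mA flowing in the wire.
Since I_d = ε₀ A dE/dt, dE/dt = I_d/(ε₀A) = (0.0194)/((8.85×10^-12)(3.96×10^-4)) = 5.54×10^12 V/(m·s).

5.54×10^12 V/(m·s)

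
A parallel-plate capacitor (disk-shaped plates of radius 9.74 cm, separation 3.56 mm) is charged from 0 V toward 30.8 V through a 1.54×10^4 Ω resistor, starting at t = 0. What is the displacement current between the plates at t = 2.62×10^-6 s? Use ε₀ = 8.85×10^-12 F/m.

2.01×10^-4 A

With C = ε₀A/d = (8.85×10^-12)(0.02980)/(3.56×10^-3) = 7.408×10^-11 F, the time constant is τ = RC = 1.141×10^-6 s, so t/τ = 2.296 and e^(−t/τ) = 0.1007.
I_d = I_cond = (V₀/R) e^(−t/τ) = (2.000×10^-3)(0.1007) = 2.01×10^-4 A.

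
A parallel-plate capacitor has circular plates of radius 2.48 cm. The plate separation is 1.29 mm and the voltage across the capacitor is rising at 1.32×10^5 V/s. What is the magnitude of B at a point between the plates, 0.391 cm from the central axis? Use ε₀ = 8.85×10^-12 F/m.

2.22×10^-12 T

I_d = C dV/dt with C = ε₀πR²/d = 1.325×10^-11 F, so I_d = (1.325×10^-11)(1.32×10^5) = 1.749×10^-6 A.
An Ampèrian loop of radius r encloses a fraction (r/R)² of I_d. Then B·2πr = μ₀ I_d (r/R)², giving B = μ₀ I_d r/(2πR²) = 2.22×10^-12 T.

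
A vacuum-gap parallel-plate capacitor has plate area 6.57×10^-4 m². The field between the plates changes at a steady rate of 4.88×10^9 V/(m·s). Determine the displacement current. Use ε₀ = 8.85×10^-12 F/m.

2.84×10^-5 A

With a uniform field, Φ_E = EA, so I_d = ε₀ A dE/dt = 2.84×10^-5 A.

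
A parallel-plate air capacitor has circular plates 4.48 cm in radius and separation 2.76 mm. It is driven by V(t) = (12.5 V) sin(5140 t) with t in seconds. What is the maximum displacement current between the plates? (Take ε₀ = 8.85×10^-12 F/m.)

The displacement current equals the conduction current C dV/dt, which peaks at C V₀ ω.
With C = ε₀A/d = (8.85×10^-12)(6.305×10^-3)/(2.76×10^-3) = 2.022×10^-11 F and ω = 5140 rad/s, I_d,max = (2.022×10^-11)(12.5)(5140) = 1.30×10^-6 A.

1.30×10^-6 A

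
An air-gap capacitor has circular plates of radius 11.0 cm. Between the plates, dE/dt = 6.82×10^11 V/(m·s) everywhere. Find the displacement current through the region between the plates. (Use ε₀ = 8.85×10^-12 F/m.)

0.229 A

With a uniform field, Φ_E = EA, so I_d = ε₀ A dE/dt = 0.229 A.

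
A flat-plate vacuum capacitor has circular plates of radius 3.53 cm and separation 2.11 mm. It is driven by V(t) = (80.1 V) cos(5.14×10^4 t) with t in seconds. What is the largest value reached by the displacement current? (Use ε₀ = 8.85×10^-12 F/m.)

6.76×10^-5 A

The displacement current equals the conduction current C dV/dt, which peaks at C V₀ ω.
With C = ε₀A/d = (8.85×10^-12)(3.915×10^-3)/(2.11×10^-3) = 1.642×10^-11 F and ω = 5.14×10^4 rad/s, I_d,max = (1.642×10^-11)(80.1)(5.14×10^4) = 6.76×10^-5 A.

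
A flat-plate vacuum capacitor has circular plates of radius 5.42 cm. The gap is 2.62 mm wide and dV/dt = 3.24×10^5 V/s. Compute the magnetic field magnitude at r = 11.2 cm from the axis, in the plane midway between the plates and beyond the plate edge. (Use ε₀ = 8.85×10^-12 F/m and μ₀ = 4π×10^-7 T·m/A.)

1.80×10^-11 T

I_d = C dV/dt with C = ε₀πR²/d = 3.117×10^-11 F, so I_d = (3.117×10^-11)(3.24×10^5) = 1.010×10^-5 A.
With r > R the enclosed displacement current is the full I_d; B = μ₀ I_d / (2πr) = 1.80×10^-11 T.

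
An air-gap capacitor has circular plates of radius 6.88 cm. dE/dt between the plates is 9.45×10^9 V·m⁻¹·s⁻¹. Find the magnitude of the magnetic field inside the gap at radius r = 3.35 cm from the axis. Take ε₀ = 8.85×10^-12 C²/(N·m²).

1.76×10^-9 T

Through the whole plate area (πR² = 0.01487 m²), I_d = ε₀ πR² dE/dt = 1.244×10^-3 A.
For r < R the Ampère–Maxwell law gives B(2πr) = μ₀ I_d (r²/R²), so B = μ₀ I_d r/(2πR²) = (4π×10^-7)(1.244×10^-3)(0.0335)/(2π·0.0688²) = 1.76×10^-9 T.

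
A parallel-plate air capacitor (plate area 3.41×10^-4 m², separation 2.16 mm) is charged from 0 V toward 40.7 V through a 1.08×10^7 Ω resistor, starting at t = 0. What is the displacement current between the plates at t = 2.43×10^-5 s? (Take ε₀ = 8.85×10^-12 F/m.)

With C = ε₀A/d = (8.85×10^-12)(3.41×10^-4)/(2.16×10^-3) = 1.397×10^-12 F, the time constant is τ = RC = 1.509×10^-5 s, so t/τ = 1.610 and e^(−t/τ) = 0.1999.
I_d = I_cond = (V₀/R) e^(−t/τ) = (3.769×10^-6)(0.1999) = 7.53×10^-7 A.

7.53×10^-7 A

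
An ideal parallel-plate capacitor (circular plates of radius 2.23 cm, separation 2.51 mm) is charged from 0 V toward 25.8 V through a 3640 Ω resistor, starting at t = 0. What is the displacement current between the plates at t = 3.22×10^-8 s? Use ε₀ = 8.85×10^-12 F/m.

C = ε₀A/d = (8.85×10^-12)(1.562×10^-3)/(2.51×10^-3) = 5.507×10^-12 F and τ = RC = 2.005×10^-8 s. I_d in the gap equals the RC charging current.
I_d(t) = (V₀/R) e^(−t/τ) = 7.088×10^-3 · e^(−1.606) = 1.42×10^-3 A.

1.42×10^-3 A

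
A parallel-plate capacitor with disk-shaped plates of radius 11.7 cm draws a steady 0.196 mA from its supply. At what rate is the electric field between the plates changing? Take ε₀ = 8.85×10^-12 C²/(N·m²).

By continuity, I_d in the gap equals the 0.196 mA flowing in the wire.
Inverting I_d = ε₀ A dE/dt gives dE/dt = 1.96×10^-4 / (8.85×10^-12 · 0.04301) = 5.15×10^8 V/(m·s).

5.15×10^8 V/(m·s)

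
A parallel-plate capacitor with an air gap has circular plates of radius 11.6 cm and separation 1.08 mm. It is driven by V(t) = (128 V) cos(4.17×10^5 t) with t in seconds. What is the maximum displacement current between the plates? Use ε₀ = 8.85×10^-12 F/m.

C = ε₀A/d = (8.85×10^-12)(0.04227)/(1.08×10^-3) = 3.464×10^-10 F; ω = 4.17×10^5 rad/s.
I_d = C dV/dt, so |I_d|_max = C V₀ ω = (3.464×10^-10)(128)(4.17×10^5) = 0.0185 A.

0.0185 A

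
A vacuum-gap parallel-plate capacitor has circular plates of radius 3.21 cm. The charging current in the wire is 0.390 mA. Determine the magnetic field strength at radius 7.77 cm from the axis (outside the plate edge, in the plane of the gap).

1.00×10^-9 T

No conduction current crosses the gap, so I_d there equals the 3.90×10^-4 A in the leads.
For r ≥ R the full I_d is enclosed: B = μ₀ I_d/(2πr) = (4π×10^-7)(3.90×10^-4)/(2π·0.0777) = 1.00×10^-9 T.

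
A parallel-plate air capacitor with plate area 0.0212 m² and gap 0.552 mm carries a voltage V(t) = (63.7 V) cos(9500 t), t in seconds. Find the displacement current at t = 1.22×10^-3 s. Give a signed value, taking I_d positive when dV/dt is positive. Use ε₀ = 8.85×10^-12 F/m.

1.70×10^-4 A

dE/dt = (V₀ω/d)·−sin(ωt) with ωt = 11.59 rad: (63.7)(9500)(0.8285)/(5.52×10^-4) = 9.083×10^8 V/(m·s).
I_d = ε₀ A dE/dt = (8.85×10^-12)(0.0212)(9.083×10^8) = 1.70×10^-4 A.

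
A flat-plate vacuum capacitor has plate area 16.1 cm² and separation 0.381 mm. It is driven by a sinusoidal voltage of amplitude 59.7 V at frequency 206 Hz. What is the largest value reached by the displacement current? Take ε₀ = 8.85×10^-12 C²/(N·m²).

2.89×10^-6 A

(dE/dt)_max = V₀ω/d = 2.028×10^8 V/(m·s); ω = 2πf = 1294 rad/s.
I_d,max = ε₀ A (dE/dt)_max = (8.85×10^-12)(1.61×10^-3)(2.028×10^8) = 2.89×10^-6 A.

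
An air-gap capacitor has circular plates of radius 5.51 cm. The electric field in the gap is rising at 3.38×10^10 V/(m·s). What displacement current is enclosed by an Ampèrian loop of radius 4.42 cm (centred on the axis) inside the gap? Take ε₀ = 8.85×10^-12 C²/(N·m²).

1.84×10^-3 A

Total displacement current: I_d = ε₀(πR²)(dE/dt) = (8.85×10^-12)(9.538×10^-3)(3.38×10^10) = 2.853×10^-3 A.
Since J_d is uniform, the enclosed fraction is (r/R)² = 0.6435, giving I_d,enc = 1.84×10^-3 A.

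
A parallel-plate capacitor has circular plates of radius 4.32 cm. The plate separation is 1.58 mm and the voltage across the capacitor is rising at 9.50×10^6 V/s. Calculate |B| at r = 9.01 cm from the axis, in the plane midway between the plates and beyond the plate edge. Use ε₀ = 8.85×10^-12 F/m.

6.93×10^-10 T

I_d = C dV/dt with C = ε₀πR²/d = 3.284×10^-11 F, so I_d = (3.284×10^-11)(9.50×10^6) = 3.120×10^-4 A.
Outside the plates the loop encloses all of I_d, so B·2πr = μ₀ I_d and B = 6.93×10^-10 T.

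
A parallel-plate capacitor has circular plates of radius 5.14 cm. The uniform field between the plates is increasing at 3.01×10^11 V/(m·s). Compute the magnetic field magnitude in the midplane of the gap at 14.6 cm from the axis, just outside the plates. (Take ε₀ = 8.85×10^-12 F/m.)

3.03×10^-8 T

I_d = ε₀ dΦ_E/dt = ε₀ πR² (dE/dt) = (8.85×10^-12)(8.300×10^-3)(3.01×10^11) = 0.02211 A through the full plate area.
For r ≥ R the full I_d is enclosed: B = μ₀ I_d/(2πr) = (4π×10^-7)(0.02211)/(2π·0.146) = 3.03×10^-8 T.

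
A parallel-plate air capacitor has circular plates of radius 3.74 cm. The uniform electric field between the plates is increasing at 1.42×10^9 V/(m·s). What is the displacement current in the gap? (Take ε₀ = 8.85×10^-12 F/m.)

With a uniform field, Φ_E = EA, so I_d = ε₀ A dE/dt = 5.52×10^-5 A.

5.52×10^-5 A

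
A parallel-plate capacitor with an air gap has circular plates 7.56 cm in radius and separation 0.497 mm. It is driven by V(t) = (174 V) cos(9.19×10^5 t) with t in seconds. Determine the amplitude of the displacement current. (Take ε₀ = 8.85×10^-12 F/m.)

The displacement current equals the conduction current C dV/dt, which peaks at C V₀ ω.
With C = ε₀A/d = (8.85×10^-12)(0.01796)/(4.97×10^-4) = 3.198×10^-10 F and ω = 9.19×10^5 rad/s, I_d,max = (3.198×10^-10)(174)(9.19×10^5) = 0.0511 A.

0.0511 A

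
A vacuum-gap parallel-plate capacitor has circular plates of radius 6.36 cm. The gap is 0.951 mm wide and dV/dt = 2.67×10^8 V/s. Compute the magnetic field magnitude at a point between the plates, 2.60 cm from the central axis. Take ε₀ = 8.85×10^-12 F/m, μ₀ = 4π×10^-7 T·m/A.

I_d = C dV/dt with C = ε₀πR²/d = 1.183×10^-10 F, so I_d = (1.183×10^-10)(2.67×10^8) = 0.03159 A.
An Ampèrian loop of radius r encloses a fraction (r/R)² of I_d. Then B·2πr = μ₀ I_d (r/R)², giving B = μ₀ I_d r/(2πR²) = 4.06×10^-8 T.

4.06×10^-8 T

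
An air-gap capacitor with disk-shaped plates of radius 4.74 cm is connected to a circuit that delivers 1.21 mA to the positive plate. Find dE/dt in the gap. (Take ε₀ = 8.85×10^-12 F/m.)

By continuity, I_d in the gap equals the 1.21 mA flowing in the wire.
Then dE/dt = I_d/(ε₀A) = 1.94×10^10 V/(m·s).

1.94×10^10 V/(m·s)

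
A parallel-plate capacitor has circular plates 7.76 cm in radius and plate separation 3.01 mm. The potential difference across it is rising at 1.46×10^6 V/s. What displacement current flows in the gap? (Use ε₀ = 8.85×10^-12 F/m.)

The field between the plates is E = V/d, so dE/dt = (1.46×10^6)/(3.01×10^-3 m) = 4.850×10^8 V/(m·s).
I_d = ε₀ A (dE/dt) = (8.85×10^-12)(0.01892)(4.850×10^8) = 8.12×10^-5 A.

8.12×10^-5 A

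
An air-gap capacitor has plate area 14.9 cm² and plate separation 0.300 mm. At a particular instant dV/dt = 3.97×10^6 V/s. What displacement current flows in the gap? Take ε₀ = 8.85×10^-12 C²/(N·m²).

1.75×10^-4 A

C = ε₀A/d = (8.85×10^-12)(1.49×10^-3)/(3.00×10^-4) = 4.396×10^-11 F.
I_d = C dV/dt = (4.396×10^-11)(3.97×10^6) = 1.75×10^-4 A.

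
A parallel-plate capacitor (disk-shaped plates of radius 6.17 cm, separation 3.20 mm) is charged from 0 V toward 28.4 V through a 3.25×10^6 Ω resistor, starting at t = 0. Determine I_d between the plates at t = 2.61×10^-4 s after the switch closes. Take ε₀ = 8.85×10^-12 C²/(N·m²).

7.71×10^-7 A

With C = ε₀A/d = (8.85×10^-12)(0.01196)/(3.20×10^-3) = 3.308×10^-11 F, the time constant is τ = RC = 1.075×10^-4 s, so t/τ = 2.428 and e^(−t/τ) = 0.08821.
I_d = I_cond = (V₀/R) e^(−t/τ) = (8.738×10^-6)(0.08821) = 7.71×10^-7 A.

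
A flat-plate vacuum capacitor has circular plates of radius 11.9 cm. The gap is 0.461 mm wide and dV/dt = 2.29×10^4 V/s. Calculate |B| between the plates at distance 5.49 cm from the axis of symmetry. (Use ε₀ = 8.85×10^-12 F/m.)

With E = V/d, dE/dt = 4.967×10^7 V/(m·s) and πR² = 0.04449 m², giving I_d = ε₀ πR² dE/dt = 1.956×10^-5 A.
∮B·dl = μ₀ I_d,enc with I_d,enc = I_d r²/R² = 4.163×10^-6 A; so B = μ₀ I_d,enc/(2πr) = 1.52×10^-11 T.

1.52×10^-11 T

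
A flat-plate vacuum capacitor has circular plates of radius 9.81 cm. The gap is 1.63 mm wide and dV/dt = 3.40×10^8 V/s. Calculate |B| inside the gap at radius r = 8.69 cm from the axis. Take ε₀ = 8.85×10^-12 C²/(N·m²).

dE/dt = (dV/dt)/d = 2.086×10^11 V/(m·s); I_d = ε₀(πR²)(dE/dt) = (8.85×10^-12)(0.03023)(2.086×10^11) = 0.05581 A.
For r < R the Ampère–Maxwell law gives B(2πr) = μ₀ I_d (r²/R²), so B = μ₀ I_d r/(2πR²) = (4π×10^-7)(0.05581)(0.0869)/(2π·0.0981²) = 1.01×10^-7 T.

1.01×10^-7 T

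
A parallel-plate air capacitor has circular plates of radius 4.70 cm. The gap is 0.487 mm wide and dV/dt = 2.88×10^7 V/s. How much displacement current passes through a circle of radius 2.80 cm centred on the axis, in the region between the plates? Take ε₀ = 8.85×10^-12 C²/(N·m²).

With E = V/d, dE/dt = 5.914×10^10 V/(m·s) and πR² = 6.940×10^-3 m², giving I_d = ε₀ πR² dE/dt = 3.632×10^-3 A.
Since J_d is uniform, the enclosed fraction is (r/R)² = 0.3549, giving I_d,enc = 1.29×10^-3 A.

1.29×10^-3 A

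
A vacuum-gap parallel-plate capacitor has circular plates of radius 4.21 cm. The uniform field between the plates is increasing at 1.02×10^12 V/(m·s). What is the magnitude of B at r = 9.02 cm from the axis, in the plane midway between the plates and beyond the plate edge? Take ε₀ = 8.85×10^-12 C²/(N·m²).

1.11×10^-7 T

I_d = ε₀ dΦ_E/dt = ε₀ πR² (dE/dt) = (8.85×10^-12)(5.568×10^-3)(1.02×10^12) = 0.05026 A through the full plate area.
With r > R the enclosed displacement current is the full I_d; B = μ₀ I_d / (2πr) = 1.11×10^-7 T.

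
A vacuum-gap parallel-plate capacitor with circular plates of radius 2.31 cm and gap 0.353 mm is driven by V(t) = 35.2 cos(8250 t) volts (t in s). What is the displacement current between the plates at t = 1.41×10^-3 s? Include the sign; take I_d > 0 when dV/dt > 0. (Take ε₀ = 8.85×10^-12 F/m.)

dV/dt = (35.2)(8250)·−sin(11.6325) = 2.335×10^5 V/s.
I_d = C dV/dt with C = ε₀A/d = (8.85×10^-12)(1.676×10^-3)/(3.53×10^-4) = 4.202×10^-11 F, so I_d = (4.202×10^-11)(2.335×10^5) = 9.81×10^-6 A.

9.81×10^-6 A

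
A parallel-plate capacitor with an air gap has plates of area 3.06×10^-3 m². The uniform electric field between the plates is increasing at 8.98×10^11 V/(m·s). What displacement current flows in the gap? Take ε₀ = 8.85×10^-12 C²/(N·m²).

With a uniform field, Φ_E = EA, so I_d = ε₀ A dE/dt = 0.0243 A.

0.0243 A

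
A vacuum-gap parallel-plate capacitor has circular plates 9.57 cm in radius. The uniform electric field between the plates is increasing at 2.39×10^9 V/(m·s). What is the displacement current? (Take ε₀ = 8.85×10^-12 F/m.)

6.09×10^-4 A

With a uniform field, Φ_E = EA, so I_d = ε₀ A dE/dt = 6.09×10^-4 A.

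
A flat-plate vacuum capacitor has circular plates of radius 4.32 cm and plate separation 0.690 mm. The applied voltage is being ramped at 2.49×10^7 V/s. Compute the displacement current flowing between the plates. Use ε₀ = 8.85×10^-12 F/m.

E = V/d so dE/dt = (dV/dt)/d = 3.609×10^10 V/(m·s), and I_d = ε₀ A dE/dt = (8.85×10^-12)(5.863×10^-3)(3.609×10^10) = 1.87×10^-3 A.

1.87×10^-3 A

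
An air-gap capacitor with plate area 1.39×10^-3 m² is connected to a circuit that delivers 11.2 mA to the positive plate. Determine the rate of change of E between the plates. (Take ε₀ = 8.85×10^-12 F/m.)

9.10×10^11 V/(m·s)

Charge continuity gives I_d = I = 0.0112 A between the plates.
Since I_d = ε₀ A dE/dt, dE/dt = I_d/(ε₀A) = (0.0112)/((8.85×10^-12)(1.39×10^-3)) = 9.10×10^11 V/(m·s).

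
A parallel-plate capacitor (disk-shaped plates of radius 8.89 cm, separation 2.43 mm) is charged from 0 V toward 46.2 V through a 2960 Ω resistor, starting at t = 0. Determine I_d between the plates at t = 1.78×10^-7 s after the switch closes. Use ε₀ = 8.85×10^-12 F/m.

8.03×10^-3 A

C = ε₀A/d = (8.85×10^-12)(0.02483)/(2.43×10^-3) = 9.043×10^-11 F and τ = RC = 2.677×10^-7 s. I_d in the gap equals the RC charging current.
I_d(t) = (V₀/R) e^(−t/τ) = 0.01561 · e^(−0.6649) = 8.03×10^-3 A.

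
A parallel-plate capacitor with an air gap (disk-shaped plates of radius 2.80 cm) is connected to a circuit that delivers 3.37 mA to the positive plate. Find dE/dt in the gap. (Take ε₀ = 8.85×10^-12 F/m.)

1.55×10^11 V/(m·s)

By continuity, I_d in the gap equals the 3.37 mA flowing in the wire.
Since I_d = ε₀ A dE/dt, dE/dt = I_d/(ε₀A) = (3.37×10^-3)/((8.85×10^-12)(2.463×10^-3)) = 1.55×10^11 V/(m·s).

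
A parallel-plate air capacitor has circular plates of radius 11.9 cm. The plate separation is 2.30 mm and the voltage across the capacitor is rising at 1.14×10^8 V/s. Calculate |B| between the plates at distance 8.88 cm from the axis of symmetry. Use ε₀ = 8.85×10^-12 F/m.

2.45×10^-8 T

dE/dt = (dV/dt)/d = 4.957×10^10 V/(m·s); I_d = ε₀(πR²)(dE/dt) = (8.85×10^-12)(0.04449)(4.957×10^10) = 0.01952 A.
An Ampèrian loop of radius r encloses a fraction (r/R)² of I_d. Then B·2πr = μ₀ I_d (r/R)², giving B = μ₀ I_d r/(2πR²) = 2.45×10^-8 T.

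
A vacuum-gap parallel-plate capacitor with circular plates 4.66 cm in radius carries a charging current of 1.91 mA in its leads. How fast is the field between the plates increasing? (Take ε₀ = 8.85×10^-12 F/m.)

3.16×10^10 V/(m·s)

By continuity, I_d in the gap equals the 1.91 mA flowing in the wire.
Then dE/dt = I_d/(ε₀A) = 3.16×10^10 V/(m·s).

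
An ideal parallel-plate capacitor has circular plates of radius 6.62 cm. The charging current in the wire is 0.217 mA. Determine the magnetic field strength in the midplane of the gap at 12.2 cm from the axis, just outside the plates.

By continuity the displacement current in the gap matches the conduction current: I_d = 2.17×10^-4 A.
For r ≥ R the full I_d is enclosed: B = μ₀ I_d/(2πr) = (4π×10^-7)(2.17×10^-4)/(2π·0.122) = 3.56×10^-10 T.

3.56×10^-10 T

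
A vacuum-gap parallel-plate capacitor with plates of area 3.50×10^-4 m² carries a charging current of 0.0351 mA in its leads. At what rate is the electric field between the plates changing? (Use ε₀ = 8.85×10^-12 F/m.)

1.13×10^10 V/(m·s)

By continuity, I_d in the gap equals the 0.0351 mA flowing in the wire.
Since I_d = ε₀ A dE/dt, dE/dt = I_d/(ε₀A) = (3.51×10^-5)/((8.85×10^-12)(3.50×10^-4)) = 1.13×10^10 V/(m·s).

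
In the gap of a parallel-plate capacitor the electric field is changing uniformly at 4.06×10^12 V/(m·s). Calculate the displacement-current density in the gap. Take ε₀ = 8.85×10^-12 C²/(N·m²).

J_d = ε₀ ∂E/∂t, so J_d = 35.9 A/m².

35.9 A/m²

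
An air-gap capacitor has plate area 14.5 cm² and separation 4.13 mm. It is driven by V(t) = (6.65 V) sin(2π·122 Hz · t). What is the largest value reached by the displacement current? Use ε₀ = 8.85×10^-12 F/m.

(dE/dt)_max = V₀ω/d = 1.234×10^6 V/(m·s); ω = 2πf = 766.5 rad/s.
I_d,max = ε₀ A (dE/dt)_max = (8.85×10^-12)(1.45×10^-3)(1.234×10^6) = 1.58×10^-8 A.

1.58×10^-8 A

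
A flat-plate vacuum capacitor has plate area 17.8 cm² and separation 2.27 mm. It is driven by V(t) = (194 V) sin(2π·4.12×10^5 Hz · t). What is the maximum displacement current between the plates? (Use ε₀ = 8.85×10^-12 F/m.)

3.49×10^-3 A

(dE/dt)_max = V₀ω/d = 2.213×10^11 V/(m·s); ω = 2πf = 2.589×10^6 rad/s.
I_d,max = ε₀ A (dE/dt)_max = (8.85×10^-12)(1.78×10^-3)(2.213×10^11) = 3.49×10^-3 A.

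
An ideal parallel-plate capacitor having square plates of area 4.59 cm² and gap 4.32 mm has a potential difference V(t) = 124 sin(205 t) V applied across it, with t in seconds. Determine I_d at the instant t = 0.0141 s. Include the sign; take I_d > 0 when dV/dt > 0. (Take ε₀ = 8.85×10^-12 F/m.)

C = ε₀A/d = (8.85×10^-12)(4.59×10^-4)/(4.32×10^-3) = 9.403×10^-13 F. dV/dt = V₀ω·cos(ωt); at ωt = 2.8905 rad this factor is -0.9686.
I_d = C dV/dt = (9.403×10^-13)(124)(205)(-0.9686) = -2.32×10^-8 A.

-2.32×10^-8 A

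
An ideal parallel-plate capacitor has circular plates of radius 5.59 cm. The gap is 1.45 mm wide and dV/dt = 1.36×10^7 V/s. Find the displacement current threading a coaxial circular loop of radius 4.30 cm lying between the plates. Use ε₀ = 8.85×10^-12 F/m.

4.82×10^-4 A

With E = V/d, dE/dt = 9.379×10^9 V/(m·s) and πR² = 9.817×10^-3 m², giving I_d = ε₀ πR² dE/dt = 8.149×10^-4 A.
The field is uniform, so I_d,enc = I_d (r/R)² = (8.149×10^-4)(4.30/5.59)² = 4.82×10^-4 A.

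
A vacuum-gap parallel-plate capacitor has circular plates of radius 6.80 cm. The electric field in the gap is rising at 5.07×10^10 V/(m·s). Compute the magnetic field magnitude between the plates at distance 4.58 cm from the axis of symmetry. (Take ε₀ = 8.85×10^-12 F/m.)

Total displacement current: I_d = ε₀(πR²)(dE/dt) = (8.85×10^-12)(0.01453)(5.07×10^10) = 6.520×10^-3 A.
∮B·dl = μ₀ I_d,enc with I_d,enc = I_d r²/R² = 2.958×10^-3 A; so B = μ₀ I_d,enc/(2πr) = 1.29×10^-8 T.

1.29×10^-8 T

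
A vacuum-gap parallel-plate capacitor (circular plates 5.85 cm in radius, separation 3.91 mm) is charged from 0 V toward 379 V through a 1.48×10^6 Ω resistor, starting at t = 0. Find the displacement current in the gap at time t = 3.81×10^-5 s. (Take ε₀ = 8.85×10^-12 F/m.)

C = ε₀A/d = (8.85×10^-12)(0.01075)/(3.91×10^-3) = 2.433×10^-11 F and τ = RC = 3.601×10^-5 s. I_d in the gap equals the RC charging current.
I_d(t) = (V₀/R) e^(−t/τ) = 2.561×10^-4 · e^(−1.058) = 8.89×10^-5 A.

8.89×10^-5 A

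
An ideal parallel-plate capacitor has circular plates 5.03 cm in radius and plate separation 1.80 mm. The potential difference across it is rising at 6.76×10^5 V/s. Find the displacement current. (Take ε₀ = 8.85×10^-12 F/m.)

C = ε₀A/d = (8.85×10^-12)(7.949×10^-3)/(1.80×10^-3) = 3.908×10^-11 F.
I_d = C dV/dt = (3.908×10^-11)(6.76×10^5) = 2.64×10^-5 A.

2.64×10^-5 A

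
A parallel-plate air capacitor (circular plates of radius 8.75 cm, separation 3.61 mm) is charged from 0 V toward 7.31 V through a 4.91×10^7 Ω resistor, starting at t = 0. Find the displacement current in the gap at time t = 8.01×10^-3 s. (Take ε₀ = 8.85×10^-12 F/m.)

C = ε₀A/d = (8.85×10^-12)(0.02405)/(3.61×10^-3) = 5.896×10^-11 F, so τ = RC = 2.895×10^-3 s.
The conduction current is I(t) = (V₀/R) e^(−t/τ), and the displacement current between the plates equals it.
t/τ = 2.767; I_d = (7.31/4.91×10^7) · e^(−2.767) = (1.489×10^-7)(0.06285) = 9.36×10^-9 A.

9.36×10^-9 A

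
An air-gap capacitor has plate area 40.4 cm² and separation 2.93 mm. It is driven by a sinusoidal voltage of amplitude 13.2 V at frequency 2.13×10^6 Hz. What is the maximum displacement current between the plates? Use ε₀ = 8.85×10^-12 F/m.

(dE/dt)_max = V₀ω/d = 6.028×10^10 V/(m·s); ω = 2πf = 1.338×10^7 rad/s.
I_d,max = ε₀ A (dE/dt)_max = (8.85×10^-12)(4.04×10^-3)(6.028×10^10) = 2.16×10^-3 A.

2.16×10^-3 A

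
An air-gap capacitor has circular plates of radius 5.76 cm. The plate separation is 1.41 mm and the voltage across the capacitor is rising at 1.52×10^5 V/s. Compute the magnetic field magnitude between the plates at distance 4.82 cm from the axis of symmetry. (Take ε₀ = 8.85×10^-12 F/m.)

2.89×10^-11 T

I_d = C dV/dt with C = ε₀πR²/d = 6.540×10^-11 F, so I_d = (6.540×10^-11)(1.52×10^5) = 9.941×10^-6 A.
An Ampèrian loop of radius r encloses a fraction (r/R)² of I_d. Then B·2πr = μ₀ I_d (r/R)², giving B = μ₀ I_d r/(2πR²) = 2.89×10^-11 T.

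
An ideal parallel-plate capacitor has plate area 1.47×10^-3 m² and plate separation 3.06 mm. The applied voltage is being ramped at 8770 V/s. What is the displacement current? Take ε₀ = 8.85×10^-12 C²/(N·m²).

The field between the plates is E = V/d, so dE/dt = (8770)/(3.06×10^-3 m) = 2.866×10^6 V/(m·s).
I_d = ε₀ A (dE/dt) = (8.85×10^-12)(1.47×10^-3)(2.866×10^6) = 3.73×10^-8 A.

3.73×10^-8 A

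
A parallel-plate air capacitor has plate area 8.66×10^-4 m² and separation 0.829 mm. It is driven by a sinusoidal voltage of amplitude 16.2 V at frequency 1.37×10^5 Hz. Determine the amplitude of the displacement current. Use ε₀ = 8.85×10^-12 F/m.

C = ε₀A/d = (8.85×10^-12)(8.66×10^-4)/(8.29×10^-4) = 9.245×10^-12 F; ω = 2πf = 8.608×10^5 rad/s.
I_d = C dV/dt, so |I_d|_max = C V₀ ω = (9.245×10^-12)(16.2)(8.608×10^5) = 1.29×10^-4 A.

1.29×10^-4 A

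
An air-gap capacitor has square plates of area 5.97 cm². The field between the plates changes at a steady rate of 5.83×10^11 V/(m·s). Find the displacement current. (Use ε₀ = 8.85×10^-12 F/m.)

With a uniform field, Φ_E = EA, so I_d = ε₀ A dE/dt = 3.08×10^-3 A.

3.08×10^-3 A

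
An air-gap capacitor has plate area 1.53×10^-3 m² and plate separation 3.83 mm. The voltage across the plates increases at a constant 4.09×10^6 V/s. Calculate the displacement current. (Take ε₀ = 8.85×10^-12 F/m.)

1.45×10^-5 A

The displacement current equals the charging current C dV/dt. With C = ε₀A/d = (8.85×10^-12)(1.53×10^-3)/(3.83×10^-3) = 3.535×10^-12 F, I_d = (3.535×10^-12)(4.09×10^6) = 1.45×10^-5 A.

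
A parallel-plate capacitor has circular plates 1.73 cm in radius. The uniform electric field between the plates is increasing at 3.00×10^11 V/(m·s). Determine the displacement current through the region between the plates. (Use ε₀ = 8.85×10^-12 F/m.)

2.50×10^-3 A

With a uniform field, Φ_E = EA, so I_d = ε₀ A dE/dt = 2.50×10^-3 A.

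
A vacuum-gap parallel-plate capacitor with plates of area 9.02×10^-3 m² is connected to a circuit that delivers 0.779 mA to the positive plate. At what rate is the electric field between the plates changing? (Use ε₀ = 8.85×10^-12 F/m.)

Charge continuity gives I_d = I = 7.79×10^-4 A between the plates.
Since I_d = ε₀ A dE/dt, dE/dt = I_d/(ε₀A) = (7.79×10^-4)/((8.85×10^-12)(9.02×10^-3)) = 9.76×10^9 V/(m·s).

9.76×10^9 V/(m·s)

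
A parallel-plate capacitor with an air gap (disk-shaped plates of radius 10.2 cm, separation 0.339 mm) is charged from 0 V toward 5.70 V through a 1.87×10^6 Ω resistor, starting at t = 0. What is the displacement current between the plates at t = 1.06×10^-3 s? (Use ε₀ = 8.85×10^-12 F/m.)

C = ε₀A/d = (8.85×10^-12)(0.03269)/(3.39×10^-4) = 8.534×10^-10 F, so τ = RC = 1.596×10^-3 s.
The conduction current is I(t) = (V₀/R) e^(−t/τ), and the displacement current between the plates equals it.
t/τ = 0.6642; I_d = (5.70/1.87×10^6) · e^(−0.6642) = (3.048×10^-6)(0.5147) = 1.57×10^-6 A.

1.57×10^-6 A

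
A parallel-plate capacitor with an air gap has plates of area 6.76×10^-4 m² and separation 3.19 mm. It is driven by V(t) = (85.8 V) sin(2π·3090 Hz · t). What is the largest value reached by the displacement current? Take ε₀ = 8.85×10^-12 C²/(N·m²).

The displacement current equals the conduction current C dV/dt, which peaks at C V₀ ω.
With C = ε₀A/d = (8.85×10^-12)(6.76×10^-4)/(3.19×10^-3) = 1.875×10^-12 F and ω = 2πf = 1.942×10^4 rad/s, I_d,max = (1.875×10^-12)(85.8)(1.942×10^4) = 3.12×10^-6 A.

3.12×10^-6 A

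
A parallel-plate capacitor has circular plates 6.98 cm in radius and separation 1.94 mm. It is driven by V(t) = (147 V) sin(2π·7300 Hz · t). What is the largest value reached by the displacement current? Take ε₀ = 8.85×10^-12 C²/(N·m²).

(dE/dt)_max = V₀ω/d = 3.476×10^9 V/(m·s); ω = 2πf = 4.587×10^4 rad/s.
I_d,max = ε₀ A (dE/dt)_max = (8.85×10^-12)(0.01531)(3.476×10^9) = 4.71×10^-4 A.

4.71×10^-4 A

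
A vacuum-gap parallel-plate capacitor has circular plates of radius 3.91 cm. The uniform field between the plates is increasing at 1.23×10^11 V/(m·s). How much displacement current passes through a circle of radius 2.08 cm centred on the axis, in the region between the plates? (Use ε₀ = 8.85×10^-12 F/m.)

I_d = ε₀ dΦ_E/dt = ε₀ πR² (dE/dt) = (8.85×10^-12)(4.803×10^-3)(1.23×10^11) = 5.228×10^-3 A through the full plate area.
The field is uniform, so I_d,enc = I_d (r/R)² = (5.228×10^-3)(2.08/3.91)² = 1.48×10^-3 A.

1.48×10^-3 A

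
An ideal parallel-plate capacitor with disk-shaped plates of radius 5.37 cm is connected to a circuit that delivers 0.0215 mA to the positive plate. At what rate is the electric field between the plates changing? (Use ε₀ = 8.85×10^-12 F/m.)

2.68×10^8 V/(m·s)

Charge continuity gives I_d = I = 2.15×10^-5 A between the plates.
Inverting I_d = ε₀ A dE/dt gives dE/dt = 2.15×10^-5 / (8.85×10^-12 · 9.059×10^-3) = 2.68×10^8 V/(m·s).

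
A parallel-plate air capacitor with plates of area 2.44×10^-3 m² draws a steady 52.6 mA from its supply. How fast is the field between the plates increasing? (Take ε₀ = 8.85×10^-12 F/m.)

2.44×10^12 V/(m·s)

By continuity, I_d in the gap equals the 52.6 mA flowing in the wire.
Since I_d = ε₀ A dE/dt, dE/dt = I_d/(ε₀A) = (0.0526)/((8.85×10^-12)(2.44×10^-3)) = 2.44×10^12 V/(m·s).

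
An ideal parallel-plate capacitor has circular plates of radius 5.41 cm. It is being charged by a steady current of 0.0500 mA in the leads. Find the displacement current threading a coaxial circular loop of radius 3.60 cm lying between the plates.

2.21×10^-5 A

By continuity the displacement current in the gap matches the conduction current: I_d = 5.00×10^-5 A.
Through an area πr² the displacement current is I_d·(πr²/πR²) = I_d (r/R)² = 2.21×10^-5 A.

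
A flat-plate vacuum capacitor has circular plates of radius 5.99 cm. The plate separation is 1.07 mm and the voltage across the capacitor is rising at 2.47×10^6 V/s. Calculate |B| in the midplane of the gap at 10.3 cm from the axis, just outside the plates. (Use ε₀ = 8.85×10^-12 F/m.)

dE/dt = (dV/dt)/d = 2.308×10^9 V/(m·s); I_d = ε₀(πR²)(dE/dt) = (8.85×10^-12)(0.01127)(2.308×10^9) = 2.302×10^-4 A.
Outside the plates the loop encloses all of I_d, so B·2πr = μ₀ I_d and B = 4.47×10^-10 T.

4.47×10^-10 T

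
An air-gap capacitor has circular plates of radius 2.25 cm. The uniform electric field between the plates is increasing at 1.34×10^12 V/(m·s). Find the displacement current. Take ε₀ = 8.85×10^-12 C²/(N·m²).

0.0189 A

The displacement current is ε₀ times dΦ_E/dt = ε₀ A dE/dt = (8.85×10^-12)(1.590×10^-3)(1.34×10^12) = 0.0189 A.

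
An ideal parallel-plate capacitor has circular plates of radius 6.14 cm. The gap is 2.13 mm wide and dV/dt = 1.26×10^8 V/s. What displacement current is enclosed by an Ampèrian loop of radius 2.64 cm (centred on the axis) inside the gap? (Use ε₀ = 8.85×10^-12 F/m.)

I_d = C dV/dt with C = ε₀πR²/d = 4.919×10^-11 F, so I_d = (4.919×10^-11)(1.26×10^8) = 6.198×10^-3 A.
Since J_d is uniform, the enclosed fraction is (r/R)² = 0.1849, giving I_d,enc = 1.15×10^-3 A.

1.15×10^-3 A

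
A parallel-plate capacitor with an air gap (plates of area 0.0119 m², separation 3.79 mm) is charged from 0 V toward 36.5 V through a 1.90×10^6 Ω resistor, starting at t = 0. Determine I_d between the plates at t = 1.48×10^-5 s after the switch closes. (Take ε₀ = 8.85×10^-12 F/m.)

1.45×10^-5 A

C = ε₀A/d = (8.85×10^-12)(0.0119)/(3.79×10^-3) = 2.779×10^-11 F and τ = RC = 5.280×10^-5 s. I_d in the gap equals the RC charging current.
I_d(t) = (V₀/R) e^(−t/τ) = 1.921×10^-5 · e^(−0.2803) = 1.45×10^-5 A.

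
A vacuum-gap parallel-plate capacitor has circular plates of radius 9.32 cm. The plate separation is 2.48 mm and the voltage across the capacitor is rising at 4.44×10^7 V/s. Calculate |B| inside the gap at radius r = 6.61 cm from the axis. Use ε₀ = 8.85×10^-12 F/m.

With E = V/d, dE/dt = 1.790×10^10 V/(m·s) and πR² = 0.02729 m², giving I_d = ε₀ πR² dE/dt = 4.323×10^-3 A.
For r < R the Ampère–Maxwell law gives B(2πr) = μ₀ I_d (r²/R²), so B = μ₀ I_d r/(2πR²) = (4π×10^-7)(4.323×10^-3)(0.0661)/(2π·0.0932²) = 6.58×10^-9 T.

6.58×10^-9 T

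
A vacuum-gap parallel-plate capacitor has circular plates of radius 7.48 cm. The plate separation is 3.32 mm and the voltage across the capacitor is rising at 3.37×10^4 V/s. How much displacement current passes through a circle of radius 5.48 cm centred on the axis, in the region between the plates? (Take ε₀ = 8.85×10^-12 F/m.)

8.48×10^-7 A

dE/dt = (dV/dt)/d = 1.015×10^7 V/(m·s); I_d = ε₀(πR²)(dE/dt) = (8.85×10^-12)(0.01758)(1.015×10^7) = 1.579×10^-6 A.
Through an area πr² the displacement current is I_d·(πr²/πR²) = I_d (r/R)² = 8.48×10^-7 A.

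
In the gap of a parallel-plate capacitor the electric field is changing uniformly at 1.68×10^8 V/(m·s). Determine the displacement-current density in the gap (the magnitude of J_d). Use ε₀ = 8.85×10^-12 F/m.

1.49×10^-3 A/m²

The displacement-current density is ε₀ ∂E/∂t = (8.85×10^-12)(1.68×10^8) = 1.49×10^-3 A/m².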